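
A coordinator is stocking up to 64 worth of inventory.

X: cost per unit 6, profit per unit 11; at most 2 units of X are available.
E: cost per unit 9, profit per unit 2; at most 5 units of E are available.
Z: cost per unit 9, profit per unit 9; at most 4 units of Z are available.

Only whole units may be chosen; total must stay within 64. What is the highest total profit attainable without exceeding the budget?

60

This is a bounded integer knapsack.
X has the best ratio (11/6); taking only X gives at most 2×11 = 22 (stopped by the supply cap of 2).
Mixing does better — 2×X, 1×E, and 4×Z: cost 57 ≤ 64, profit 2·11 + 1·2 + 4·9 = 60.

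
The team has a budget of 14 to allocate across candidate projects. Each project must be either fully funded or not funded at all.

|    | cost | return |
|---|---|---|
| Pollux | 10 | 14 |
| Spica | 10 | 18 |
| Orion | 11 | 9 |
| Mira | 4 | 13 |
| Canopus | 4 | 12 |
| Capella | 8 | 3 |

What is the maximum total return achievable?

Take Spica and Mira: cost 10 + 4 = 14 ≤ 14, return 18 + 13 = 31.
No other feasible combination does better.

31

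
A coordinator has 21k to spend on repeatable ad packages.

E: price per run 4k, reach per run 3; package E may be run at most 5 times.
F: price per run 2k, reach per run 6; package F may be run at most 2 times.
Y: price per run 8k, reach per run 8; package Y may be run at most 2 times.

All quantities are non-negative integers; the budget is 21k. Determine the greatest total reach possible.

This is a bounded integer knapsack.
2×F and 2×Y: price 20 ≤ 21, reach 2·6 + 2·8 = 28.
2×E, 2×F, and 1×Y: price 20 ≤ 21, reach 2·3 + 2·6 + 1·8 = 26.
Best is 28.

28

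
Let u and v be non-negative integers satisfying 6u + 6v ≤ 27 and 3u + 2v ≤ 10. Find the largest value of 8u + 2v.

24

(u,v)=(3,0): 6·3+6·0=18≤27, 3·3+2·0=9≤10, objective 24.
(u,v)=(2,1): 6·2+6·1=18≤27, 3·2+2·1=8≤10, objective 18.
(u,v)=(2,0): 6·2+6·0=12≤27, 3·2+2·0=6≤10, objective 16.
The best lattice point is (3,0), giving 24.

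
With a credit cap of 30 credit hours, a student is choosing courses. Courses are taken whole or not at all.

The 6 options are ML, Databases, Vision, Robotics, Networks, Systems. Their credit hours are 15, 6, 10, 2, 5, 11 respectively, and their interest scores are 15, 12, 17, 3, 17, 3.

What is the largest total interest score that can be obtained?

Take Databases, Vision, Robotics, and Networks: credit hours 6 + 10 + 2 + 5 = 23 ≤ 30, interest score 12 + 17 + 3 + 17 = 49.
No feasible combination exceeds this.

49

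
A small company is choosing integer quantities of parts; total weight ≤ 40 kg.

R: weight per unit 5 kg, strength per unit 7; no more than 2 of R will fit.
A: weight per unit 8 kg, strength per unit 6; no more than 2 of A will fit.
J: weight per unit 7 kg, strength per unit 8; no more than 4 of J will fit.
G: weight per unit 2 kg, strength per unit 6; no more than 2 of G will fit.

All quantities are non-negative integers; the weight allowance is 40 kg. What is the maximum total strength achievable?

52

This is a bounded integer knapsack.
1×R, 4×J, and 2×G: weight 37 ≤ 40, strength 1·7 + 4·8 + 2·6 = 51.
2×R, 4×J, and 1×G: weight 40 ≤ 40, strength 2·7 + 4·8 + 1·6 = 52.
Best is 52.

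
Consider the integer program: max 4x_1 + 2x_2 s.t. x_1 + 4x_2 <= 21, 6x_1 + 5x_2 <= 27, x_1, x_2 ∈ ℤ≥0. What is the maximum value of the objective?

(x_1,x_2)=(4,0): 1·4+4·0=4≤21, 6·4+5·0=24≤27, objective 16.
(x_1,x_2)=(3,1): 1·3+4·1=7≤21, 6·3+5·1=23≤27, objective 14.
The best lattice point is (4,0), giving 16.

16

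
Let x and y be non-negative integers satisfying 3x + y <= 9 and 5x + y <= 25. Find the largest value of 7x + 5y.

45

(x,y)=(0,9): 3·0+1·9=9≤9, 5·0+1·9=9≤25, objective 45.
(x,y)=(0,8): 3·0+1·8=8≤9, 5·0+1·8=8≤25, objective 40.
Maximum is 45 at (x,y)=(0,9).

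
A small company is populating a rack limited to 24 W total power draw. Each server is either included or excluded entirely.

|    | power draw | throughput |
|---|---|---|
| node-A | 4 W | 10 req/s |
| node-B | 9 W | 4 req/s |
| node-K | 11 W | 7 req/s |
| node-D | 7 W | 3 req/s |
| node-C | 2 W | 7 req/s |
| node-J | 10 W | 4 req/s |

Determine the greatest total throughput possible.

27

Allowing fractional choices, the relaxed optimum would be about 27.1, but servers are indivisible.
node-A + node-K + node-D + node-C: power draw 4 + 11 + 7 + 2 = 24 ≤ 24, throughput 10 + 7 + 3 + 7 = 27.
node-A + node-B + node-D + node-C: power draw 4 + 9 + 7 + 2 = 22 ≤ 24, throughput 10 + 4 + 3 + 7 = 24.
node-A + node-K + node-C: power draw 4 + 11 + 2 = 17 ≤ 24, throughput 10 + 7 + 7 = 24.
Best is node-A, node-K, node-D, and node-C with total throughput 27.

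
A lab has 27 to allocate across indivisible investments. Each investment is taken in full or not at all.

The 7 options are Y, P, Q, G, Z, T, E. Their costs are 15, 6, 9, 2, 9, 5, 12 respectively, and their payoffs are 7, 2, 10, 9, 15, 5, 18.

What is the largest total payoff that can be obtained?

42

This is a 0-1 knapsack instance.
Take G, Z, and E: cost 2 + 9 + 12 = 23 ≤ 27, payoff 9 + 15 + 18 = 42.
No other feasible combination does better.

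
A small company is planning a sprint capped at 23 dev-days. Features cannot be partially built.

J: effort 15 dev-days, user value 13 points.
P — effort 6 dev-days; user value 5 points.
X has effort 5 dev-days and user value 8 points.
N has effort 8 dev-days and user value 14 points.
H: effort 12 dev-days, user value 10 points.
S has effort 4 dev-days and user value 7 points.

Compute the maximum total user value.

34

This is an integer program with binary decision variables.
Allowing fractional choices, the relaxed optimum would be about 34.2, but features are indivisible.
P + X + N: effort 6 + 5 + 8 = 19 ≤ 23, user value 5 + 8 + 14 = 27.
P + X + N + S: effort 6 + 5 + 8 + 4 = 23 ≤ 23, user value 5 + 8 + 14 + 7 = 34.
X + N + S: effort 5 + 8 + 4 = 17 ≤ 23, user value 8 + 14 + 7 = 29.
Best is P, X, N, and S with total user value 34.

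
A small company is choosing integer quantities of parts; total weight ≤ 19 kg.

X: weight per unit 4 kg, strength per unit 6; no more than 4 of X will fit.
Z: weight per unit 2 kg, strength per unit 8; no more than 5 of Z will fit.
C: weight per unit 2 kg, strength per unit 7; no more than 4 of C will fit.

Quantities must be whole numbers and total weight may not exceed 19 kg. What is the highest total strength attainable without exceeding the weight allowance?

Z has the best ratio (8/2); taking only Z gives at most 5×8 = 40 (stopped by the supply cap of 5).
Mixing does better — 5×Z and 4×C: weight 18 ≤ 19, strength 5·8 + 4·7 = 68.

68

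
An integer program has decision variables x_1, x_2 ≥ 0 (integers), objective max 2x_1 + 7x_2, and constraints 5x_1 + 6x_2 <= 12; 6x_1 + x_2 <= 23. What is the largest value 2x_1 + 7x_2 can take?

(x_1,x_2)=(0,2): 5·0+6·2=12≤12, 6·0+1·2=2≤23, objective 14.
(x_1,x_2)=(1,1): 5·1+6·1=11≤12, 6·1+1·1=7≤23, objective 9.
The best lattice point is (0,2), giving 14.

14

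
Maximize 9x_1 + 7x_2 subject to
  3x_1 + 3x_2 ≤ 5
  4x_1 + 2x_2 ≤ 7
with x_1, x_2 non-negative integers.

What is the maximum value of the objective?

(x_1,x_2)=(1,0): 3·1+3·0=3≤5, 4·1+2·0=4≤7, objective 9.
(x_1,x_2)=(0,1): 3·0+3·1=3≤5, 4·0+2·1=2≤7, objective 7.
(x_1,x_2)=(0,0): 3·0+3·0=0≤5, 4·0+2·0=0≤7, objective 0.
Maximum is 9 at (x_1,x_2)=(1,0).

9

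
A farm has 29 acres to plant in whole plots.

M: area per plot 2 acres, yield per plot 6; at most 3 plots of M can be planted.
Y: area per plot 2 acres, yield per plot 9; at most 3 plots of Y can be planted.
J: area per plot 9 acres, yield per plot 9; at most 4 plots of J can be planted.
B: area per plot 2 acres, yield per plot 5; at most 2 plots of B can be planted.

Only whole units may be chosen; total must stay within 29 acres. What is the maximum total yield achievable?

Take 3×M, 3×Y, 1×J, and 2×B: area 25 ≤ 29, yield 3·6 + 3·9 + 1·9 + 2·5 = 64.
Y has the best ratio (9/2) and is taken to its limit of 3; remaining capacity is filled optimally with the others.

64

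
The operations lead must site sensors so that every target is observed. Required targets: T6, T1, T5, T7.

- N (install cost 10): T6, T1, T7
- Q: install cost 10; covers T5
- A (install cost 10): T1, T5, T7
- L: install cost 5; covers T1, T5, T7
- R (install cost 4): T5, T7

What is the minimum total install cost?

This is an integer covering problem.
Choose N and R: together they cover T6, T1, T5, T7 — every target.
Total install cost: 10 + 4 = 14.

14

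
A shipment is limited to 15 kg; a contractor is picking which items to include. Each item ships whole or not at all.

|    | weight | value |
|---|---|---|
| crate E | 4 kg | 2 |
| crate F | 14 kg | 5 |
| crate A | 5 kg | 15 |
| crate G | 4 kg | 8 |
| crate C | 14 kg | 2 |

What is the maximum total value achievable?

Treat it as a binary knapsack problem.
Allowing fractional choices, the relaxed optimum would be about 25.7, but items are indivisible.
crate E + crate A + crate G: weight 4 + 5 + 4 = 13 ≤ 15, value 2 + 15 + 8 = 25.
crate E + crate A: weight 4 + 5 = 9 ≤ 15, value 2 + 15 = 17.
crate A + crate G: weight 5 + 4 = 9 ≤ 15, value 15 + 8 = 23.
Best is crate E, crate A, and crate G with total value 25.

25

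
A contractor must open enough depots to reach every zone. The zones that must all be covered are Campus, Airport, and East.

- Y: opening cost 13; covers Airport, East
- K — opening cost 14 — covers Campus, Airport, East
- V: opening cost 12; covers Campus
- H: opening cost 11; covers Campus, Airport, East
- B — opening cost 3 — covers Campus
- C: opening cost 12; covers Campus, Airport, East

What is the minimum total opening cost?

This is an integer covering problem.
The greedy cost-per-new-zone heuristic would pick B and H for 14, but a cheaper cover exists.
H alone covers Campus, Airport, East — every zone.
Total opening cost: 11.
No cover costs less than 11.

11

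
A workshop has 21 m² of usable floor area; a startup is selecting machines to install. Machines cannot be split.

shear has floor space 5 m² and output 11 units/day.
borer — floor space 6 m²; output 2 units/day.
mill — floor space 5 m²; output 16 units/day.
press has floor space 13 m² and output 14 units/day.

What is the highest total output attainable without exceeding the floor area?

Treat it as a binary knapsack problem.
Take mill and press: floor space 5 + 13 = 18 ≤ 21, output 16 + 14 = 30.
No other feasible combination does better.

30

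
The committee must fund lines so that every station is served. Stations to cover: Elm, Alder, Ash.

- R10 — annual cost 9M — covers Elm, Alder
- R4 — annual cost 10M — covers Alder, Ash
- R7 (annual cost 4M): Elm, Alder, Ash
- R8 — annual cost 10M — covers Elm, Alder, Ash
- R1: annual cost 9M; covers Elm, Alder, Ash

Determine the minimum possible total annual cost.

4

R7 alone covers Elm, Alder, Ash — every station.
Total annual cost: 4.
No cover costs less than 4.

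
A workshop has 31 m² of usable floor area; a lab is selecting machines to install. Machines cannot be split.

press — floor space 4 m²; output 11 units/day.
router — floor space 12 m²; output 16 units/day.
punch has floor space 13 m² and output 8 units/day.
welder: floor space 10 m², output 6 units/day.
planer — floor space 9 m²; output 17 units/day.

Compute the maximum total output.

router + welder + planer: floor space 12 + 10 + 9 = 31 ≤ 31, output 16 + 6 + 17 = 39.
press + router + planer: floor space 4 + 12 + 9 = 25 ≤ 31, output 11 + 16 + 17 = 44.
Best is press, router, and planer with total output 44.

44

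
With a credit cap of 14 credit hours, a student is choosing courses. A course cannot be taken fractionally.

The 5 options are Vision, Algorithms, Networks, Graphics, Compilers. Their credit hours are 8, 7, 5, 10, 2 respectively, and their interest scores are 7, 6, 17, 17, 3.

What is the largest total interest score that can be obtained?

26

Algorithms + Networks + Compilers: credit hours 7 + 5 + 2 = 14 ≤ 14, interest score 6 + 17 + 3 = 26.
Vision + Networks: credit hours 8 + 5 = 13 ≤ 14, interest score 7 + 17 = 24.
Algorithms + Networks: credit hours 7 + 5 = 12 ≤ 14, interest score 6 + 17 = 23.
Best is Algorithms, Networks, and Compilers with total interest score 26.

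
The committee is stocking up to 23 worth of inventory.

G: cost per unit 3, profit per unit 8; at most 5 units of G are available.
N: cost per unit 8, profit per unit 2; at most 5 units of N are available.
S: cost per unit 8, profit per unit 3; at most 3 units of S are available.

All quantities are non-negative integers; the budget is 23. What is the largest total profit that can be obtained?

43

Take 5×G and 1×S: cost 23 ≤ 23, profit 5·8 + 1·3 = 43.
G has the best ratio (8/3) and is taken to its limit of 5; remaining capacity is filled optimally with the others.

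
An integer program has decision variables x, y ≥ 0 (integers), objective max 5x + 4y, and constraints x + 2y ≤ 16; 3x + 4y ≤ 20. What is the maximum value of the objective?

30

(x,y)=(6,0): 1·6+2·0=6≤16, 3·6+4·0=18≤20, objective 30.
(x,y)=(5,1): 1·5+2·1=7≤16, 3·5+4·1=19≤20, objective 29.
(x,y)=(5,0): 1·5+2·0=5≤16, 3·5+4·0=15≤20, objective 25.
Maximum is 30 at (x,y)=(6,0).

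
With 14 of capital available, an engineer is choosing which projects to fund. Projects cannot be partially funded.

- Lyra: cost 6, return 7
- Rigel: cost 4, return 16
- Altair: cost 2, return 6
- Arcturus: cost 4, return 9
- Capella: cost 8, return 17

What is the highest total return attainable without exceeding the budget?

Rigel + Altair + Capella: cost 4 + 2 + 8 = 14 ≤ 14, return 16 + 6 + 17 = 39.
Lyra + Rigel + Arcturus: cost 6 + 4 + 4 = 14 ≤ 14, return 7 + 16 + 9 = 32.
Rigel + Capella: cost 4 + 8 = 12 ≤ 14, return 16 + 17 = 33.
Best is Rigel, Altair, and Capella with total return 39.

39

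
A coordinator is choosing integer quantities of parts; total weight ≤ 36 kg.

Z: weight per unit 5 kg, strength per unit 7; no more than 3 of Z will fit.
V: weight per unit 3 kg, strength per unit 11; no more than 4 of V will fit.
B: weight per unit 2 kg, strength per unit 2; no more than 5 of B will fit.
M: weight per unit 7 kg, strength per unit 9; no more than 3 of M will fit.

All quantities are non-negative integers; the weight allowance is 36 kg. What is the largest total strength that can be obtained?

76

Take 2×Z, 4×V, and 2×M: weight 36 ≤ 36, strength 2·7 + 4·11 + 2·9 = 76.
V has the best ratio (11/3) and is taken to its limit of 4; remaining capacity is filled optimally with the others.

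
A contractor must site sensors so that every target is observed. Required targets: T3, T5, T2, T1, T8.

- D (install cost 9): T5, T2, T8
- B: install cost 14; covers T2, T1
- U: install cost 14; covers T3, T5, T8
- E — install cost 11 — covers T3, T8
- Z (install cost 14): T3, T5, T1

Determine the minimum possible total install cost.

23

Choose D and Z: together they cover T3, T5, T2, T1, T8 — every target.
Total install cost: 9 + 14 = 23.
No cover costs less than 23.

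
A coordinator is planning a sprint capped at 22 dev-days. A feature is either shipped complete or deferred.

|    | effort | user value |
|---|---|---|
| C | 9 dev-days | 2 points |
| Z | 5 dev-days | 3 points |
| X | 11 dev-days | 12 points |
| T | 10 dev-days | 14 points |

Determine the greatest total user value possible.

X + T: effort 11 + 10 = 21 ≤ 22, user value 12 + 14 = 26.
Z + T: effort 5 + 10 = 15 ≤ 22, user value 3 + 14 = 17.
Best is X and T with total user value 26.

26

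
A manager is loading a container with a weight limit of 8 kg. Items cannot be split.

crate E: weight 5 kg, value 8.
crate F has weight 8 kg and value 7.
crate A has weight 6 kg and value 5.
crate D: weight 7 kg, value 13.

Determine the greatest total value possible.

Allowing fractional choices, the relaxed optimum would be about 14.6, but items are indivisible.
crate F: weight 8 ≤ 8, value 7.
crate E: weight 5 ≤ 8, value 8.
crate D: weight 7 ≤ 8, value 13.
Best is crate D with total value 13.

13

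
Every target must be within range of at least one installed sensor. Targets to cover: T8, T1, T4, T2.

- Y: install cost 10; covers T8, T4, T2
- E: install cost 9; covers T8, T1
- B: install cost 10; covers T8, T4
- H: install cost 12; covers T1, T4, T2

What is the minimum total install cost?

This is an integer covering problem.
Choose Y and E: together they cover T8, T1, T4, T2 — every target.
Total install cost: 10 + 9 = 19.
No cover costs less than 19.

19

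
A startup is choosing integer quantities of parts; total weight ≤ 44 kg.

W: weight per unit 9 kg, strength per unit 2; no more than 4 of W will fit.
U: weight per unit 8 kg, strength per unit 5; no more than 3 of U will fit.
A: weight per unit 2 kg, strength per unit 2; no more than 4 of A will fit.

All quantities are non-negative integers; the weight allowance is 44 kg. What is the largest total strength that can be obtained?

25

This is a bounded integer knapsack.
1×W, 3×U, and 4×A: weight 41 ≤ 44, strength 1·2 + 3·5 + 4·2 = 25.
3×U and 4×A: weight 32 ≤ 44, strength 3·5 + 4·2 = 23.
Best is 25.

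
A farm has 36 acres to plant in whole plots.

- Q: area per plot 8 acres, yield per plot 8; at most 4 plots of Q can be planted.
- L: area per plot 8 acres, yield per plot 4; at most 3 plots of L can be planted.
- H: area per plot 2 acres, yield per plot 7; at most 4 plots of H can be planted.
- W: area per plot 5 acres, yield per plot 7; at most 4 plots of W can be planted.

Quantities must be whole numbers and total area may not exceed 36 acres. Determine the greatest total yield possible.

64

Take 1×Q, 4×H, and 4×W: area 36 ≤ 36, yield 1·8 + 4·7 + 4·7 = 64.
H has the best ratio (7/2) and is taken to its limit of 4; remaining capacity is filled optimally with the others.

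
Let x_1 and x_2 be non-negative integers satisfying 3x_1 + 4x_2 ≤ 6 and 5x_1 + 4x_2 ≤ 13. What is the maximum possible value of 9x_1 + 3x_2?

18

(x_1,x_2)=(2,0): 3·2+4·0=6≤6, 5·2+4·0=10≤13, objective 18.
(x_1,x_2)=(1,0): 3·1+4·0=3≤6, 5·1+4·0=5≤13, objective 9.
Maximum is 18 at (x_1,x_2)=(2,0).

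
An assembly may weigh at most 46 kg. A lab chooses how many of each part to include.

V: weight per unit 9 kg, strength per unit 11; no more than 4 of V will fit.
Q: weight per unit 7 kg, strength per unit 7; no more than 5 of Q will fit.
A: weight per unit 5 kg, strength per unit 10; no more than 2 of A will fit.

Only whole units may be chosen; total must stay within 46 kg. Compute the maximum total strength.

64

Take 4×V and 2×A: weight 46 ≤ 46, strength 4·11 + 2·10 = 64.
A has the best ratio (10/5) and is taken to its limit of 2; remaining capacity is filled optimally with the others.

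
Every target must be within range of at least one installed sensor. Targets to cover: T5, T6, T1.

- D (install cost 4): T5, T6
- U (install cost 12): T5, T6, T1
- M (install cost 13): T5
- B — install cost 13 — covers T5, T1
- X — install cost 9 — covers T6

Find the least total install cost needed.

12

The greedy cost-per-new-target heuristic would pick D and U for 16, but a cheaper cover exists.
U alone covers T5, T6, T1 — every target.
Total install cost: 12.
No cover costs less than 12.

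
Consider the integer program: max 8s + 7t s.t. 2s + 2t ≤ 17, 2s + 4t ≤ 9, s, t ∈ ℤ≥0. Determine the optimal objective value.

32

The continuous relaxation peaks at (4.5, 0) with value 36.00; rounding to a feasible lattice point costs some objective.
(s,t)=(4,0): 2·4+2·0=8≤17, 2·4+4·0=8≤9, objective 32.
(s,t)=(3,0): 2·3+2·0=6≤17, 2·3+4·0=6≤9, objective 24.
No feasible integer point exceeds 32.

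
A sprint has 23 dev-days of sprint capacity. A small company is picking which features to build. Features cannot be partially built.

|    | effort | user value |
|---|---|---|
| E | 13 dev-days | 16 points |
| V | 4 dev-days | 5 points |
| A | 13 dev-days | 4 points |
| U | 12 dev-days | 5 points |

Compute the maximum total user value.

Allowing fractional choices, the relaxed optimum would be about 23.5, but features are indivisible.
E: effort 13 ≤ 23, user value 16.
E + V: effort 13 + 4 = 17 ≤ 23, user value 16 + 5 = 21.
Best is E and V with total user value 21.

21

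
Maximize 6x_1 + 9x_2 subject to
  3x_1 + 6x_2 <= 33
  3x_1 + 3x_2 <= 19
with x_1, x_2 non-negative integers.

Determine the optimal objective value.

Relaxing integrality, the LP optimum is 52.00 at (x_1,x_2) = (1.67, 4.67), which is not an integer point.
(x_1,x_2)=(1,5): 3·1+6·5=33≤33, 3·1+3·5=18≤19, objective 51.
(x_1,x_2)=(2,4): 3·2+6·4=30≤33, 3·2+3·4=18≤19, objective 48.
(x_1,x_2)=(0,5): 3·0+6·5=30≤33, 3·0+3·5=15≤19, objective 45.
Maximum is 51 at (x_1,x_2)=(1,5).

51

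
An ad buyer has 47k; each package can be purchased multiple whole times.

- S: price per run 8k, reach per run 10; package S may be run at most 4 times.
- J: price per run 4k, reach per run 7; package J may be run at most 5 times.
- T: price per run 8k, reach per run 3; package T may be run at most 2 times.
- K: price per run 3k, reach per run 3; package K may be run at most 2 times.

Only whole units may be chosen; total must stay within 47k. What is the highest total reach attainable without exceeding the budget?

This is a bounded integer knapsack.
3×S, 5×J, and 1×K: price 47 ≤ 47, reach 3·10 + 5·7 + 1·3 = 68.
3×S and 5×J: price 44 ≤ 47, reach 3·10 + 5·7 = 65.
Best is 68.

68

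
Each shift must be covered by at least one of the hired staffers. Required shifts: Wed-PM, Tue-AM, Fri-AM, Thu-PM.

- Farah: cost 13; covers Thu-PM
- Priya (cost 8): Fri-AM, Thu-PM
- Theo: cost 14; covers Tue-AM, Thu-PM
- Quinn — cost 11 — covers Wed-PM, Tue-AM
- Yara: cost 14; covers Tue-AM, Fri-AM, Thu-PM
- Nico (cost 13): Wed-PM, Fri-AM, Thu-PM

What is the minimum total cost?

19

Choose Priya and Quinn: together they cover Wed-PM, Tue-AM, Fri-AM, Thu-PM — every shift.
Total cost: 8 + 11 = 19.
No cover costs less than 19.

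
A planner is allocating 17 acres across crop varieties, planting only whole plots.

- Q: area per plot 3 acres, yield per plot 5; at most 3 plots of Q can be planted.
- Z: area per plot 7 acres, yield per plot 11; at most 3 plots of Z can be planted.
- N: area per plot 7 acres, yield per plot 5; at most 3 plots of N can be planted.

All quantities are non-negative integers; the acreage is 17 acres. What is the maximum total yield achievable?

Take 1×Q and 2×Z: area 17 ≤ 17, yield 1·5 + 2·11 = 27.
No other integer combination yields more.

27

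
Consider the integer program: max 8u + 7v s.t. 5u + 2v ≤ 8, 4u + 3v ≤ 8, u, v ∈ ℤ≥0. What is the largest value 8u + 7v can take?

(u,v)=(1,1): 5·1+2·1=7≤8, 4·1+3·1=7≤8, objective 15.
(u,v)=(0,2): 5·0+2·2=4≤8, 4·0+3·2=6≤8, objective 14.
(u,v)=(1,0): 5·1+2·0=5≤8, 4·1+3·0=4≤8, objective 8.
(u,v)=(0,1): 5·0+2·1=2≤8, 4·0+3·1=3≤8, objective 7.
The best lattice point is (1,1), giving 15.

15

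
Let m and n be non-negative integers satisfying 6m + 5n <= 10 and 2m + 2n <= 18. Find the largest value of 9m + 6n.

(m,n)=(0,2) is feasible, giving 12.
(m,n)=(1,0) is feasible, giving 9.
(m,n)=(0,1) is feasible, giving 6.
The best lattice point is (0,2), giving 12.

12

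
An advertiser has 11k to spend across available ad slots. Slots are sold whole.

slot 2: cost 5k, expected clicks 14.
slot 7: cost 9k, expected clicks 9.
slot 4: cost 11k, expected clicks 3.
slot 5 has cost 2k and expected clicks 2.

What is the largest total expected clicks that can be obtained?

slot 2: cost 5 ≤ 11, expected clicks 14.
slot 2 + slot 5: cost 5 + 2 = 7 ≤ 11, expected clicks 14 + 2 = 16.
Best is slot 2 and slot 5 with total expected clicks 16.

16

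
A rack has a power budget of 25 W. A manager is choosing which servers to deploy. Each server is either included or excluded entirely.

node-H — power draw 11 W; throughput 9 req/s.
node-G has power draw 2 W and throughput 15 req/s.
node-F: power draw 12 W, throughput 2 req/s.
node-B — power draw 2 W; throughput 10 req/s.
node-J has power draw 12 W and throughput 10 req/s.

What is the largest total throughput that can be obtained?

node-H + node-G + node-B: power draw 11 + 2 + 2 = 15 ≤ 25, throughput 9 + 15 + 10 = 34.
node-G + node-B + node-J: power draw 2 + 2 + 12 = 16 ≤ 25, throughput 15 + 10 + 10 = 35.
node-H + node-G + node-J: power draw 11 + 2 + 12 = 25 ≤ 25, throughput 9 + 15 + 10 = 34.
Best is node-G, node-B, and node-J with total throughput 35.

35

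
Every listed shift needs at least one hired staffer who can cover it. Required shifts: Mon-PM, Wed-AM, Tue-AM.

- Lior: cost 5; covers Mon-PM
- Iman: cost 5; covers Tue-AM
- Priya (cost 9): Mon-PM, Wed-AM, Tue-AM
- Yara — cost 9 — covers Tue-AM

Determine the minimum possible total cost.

9

Priya alone covers Mon-PM, Wed-AM, Tue-AM — every shift.
Total cost: 9.
No cover costs less than 9.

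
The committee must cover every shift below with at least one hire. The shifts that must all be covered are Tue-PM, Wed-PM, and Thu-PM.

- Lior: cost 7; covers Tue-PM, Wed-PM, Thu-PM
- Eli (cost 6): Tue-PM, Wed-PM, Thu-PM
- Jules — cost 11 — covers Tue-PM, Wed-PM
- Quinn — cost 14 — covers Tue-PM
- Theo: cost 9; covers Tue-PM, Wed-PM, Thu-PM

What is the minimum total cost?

6

Eli alone covers Tue-PM, Wed-PM, Thu-PM — every shift.
Total cost: 6.
No cover costs less than 6.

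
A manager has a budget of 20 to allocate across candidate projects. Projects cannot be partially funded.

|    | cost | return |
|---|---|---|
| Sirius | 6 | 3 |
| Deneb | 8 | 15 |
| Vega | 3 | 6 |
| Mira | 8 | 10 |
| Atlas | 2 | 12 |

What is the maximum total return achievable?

37

Allowing fractional choices, the relaxed optimum would be about 41.8, but projects are indivisible.
Deneb + Mira + Atlas: cost 8 + 8 + 2 = 18 ≤ 20, return 15 + 10 + 12 = 37.
Sirius + Deneb + Vega + Atlas: cost 6 + 8 + 3 + 2 = 19 ≤ 20, return 3 + 15 + 6 + 12 = 36.
Deneb + Vega + Atlas: cost 8 + 3 + 2 = 13 ≤ 20, return 15 + 6 + 12 = 33.
Best is Deneb, Mira, and Atlas with total return 37.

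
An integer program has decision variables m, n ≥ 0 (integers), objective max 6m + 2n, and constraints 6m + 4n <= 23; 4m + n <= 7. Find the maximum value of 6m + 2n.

(m,n)=(1,3): 6·1+4·3=18≤23, 4·1+1·3=7≤7, objective 12.
(m,n)=(1,2): 6·1+4·2=14≤23, 4·1+1·2=6≤7, objective 10.
(m,n)=(0,5): 6·0+4·5=20≤23, 4·0+1·5=5≤7, objective 10.
(m,n)=(0,4): 6·0+4·4=16≤23, 4·0+1·4=4≤7, objective 8.
The best lattice point is (1,3), giving 12.

12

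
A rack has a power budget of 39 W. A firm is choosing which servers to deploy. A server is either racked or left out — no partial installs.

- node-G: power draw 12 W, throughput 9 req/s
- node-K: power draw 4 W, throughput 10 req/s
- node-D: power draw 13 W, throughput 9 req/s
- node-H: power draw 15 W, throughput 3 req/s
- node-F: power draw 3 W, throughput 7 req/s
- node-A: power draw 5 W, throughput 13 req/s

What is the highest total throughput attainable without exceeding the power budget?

48

Allowing fractional choices, the relaxed optimum would be about 48.4, but servers are indivisible.
node-G + node-K + node-D + node-F + node-A: power draw 12 + 4 + 13 + 3 + 5 = 37 ≤ 39, throughput 9 + 10 + 9 + 7 + 13 = 48.
node-G + node-K + node-H + node-F + node-A: power draw 12 + 4 + 15 + 3 + 5 = 39 ≤ 39, throughput 9 + 10 + 3 + 7 + 13 = 42.
Best is node-G, node-K, node-D, node-F, and node-A with total throughput 48.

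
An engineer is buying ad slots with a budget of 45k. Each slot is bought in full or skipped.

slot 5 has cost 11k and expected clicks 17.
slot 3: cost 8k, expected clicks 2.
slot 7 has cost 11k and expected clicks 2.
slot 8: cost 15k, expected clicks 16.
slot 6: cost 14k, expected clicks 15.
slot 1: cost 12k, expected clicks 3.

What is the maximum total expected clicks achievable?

This is an integer program with binary decision variables.
Allowing fractional choices, the relaxed optimum would be about 49.2, but ad slots are indivisible.
slot 5 + slot 3 + slot 7 + slot 8: cost 11 + 8 + 11 + 15 = 45 ≤ 45, expected clicks 17 + 2 + 2 + 16 = 37.
slot 5 + slot 3 + slot 6 + slot 1: cost 11 + 8 + 14 + 12 = 45 ≤ 45, expected clicks 17 + 2 + 15 + 3 = 37.
slot 5 + slot 8 + slot 6: cost 11 + 15 + 14 = 40 ≤ 45, expected clicks 17 + 16 + 15 = 48.
Best is slot 5, slot 8, and slot 6 with total expected clicks 48.

48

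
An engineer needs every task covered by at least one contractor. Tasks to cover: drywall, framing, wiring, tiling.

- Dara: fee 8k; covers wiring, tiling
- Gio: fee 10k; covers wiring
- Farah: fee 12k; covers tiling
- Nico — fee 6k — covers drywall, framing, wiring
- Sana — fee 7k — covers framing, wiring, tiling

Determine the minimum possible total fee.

Choose Nico and Sana: together they cover drywall, framing, wiring, tiling — every task.
Total fee: 6 + 7 = 13.
No cover costs less than 13.

13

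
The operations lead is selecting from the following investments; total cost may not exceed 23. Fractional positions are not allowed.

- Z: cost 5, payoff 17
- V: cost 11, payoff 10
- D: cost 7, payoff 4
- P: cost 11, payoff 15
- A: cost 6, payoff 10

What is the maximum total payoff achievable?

42

Allowing fractional choices, the relaxed optimum would be about 42.9, but investments are indivisible.
Z + V + A: cost 5 + 11 + 6 = 22 ≤ 23, payoff 17 + 10 + 10 = 37.
Z + P + A: cost 5 + 11 + 6 = 22 ≤ 23, payoff 17 + 15 + 10 = 42.
Best is Z, P, and A with total payoff 42.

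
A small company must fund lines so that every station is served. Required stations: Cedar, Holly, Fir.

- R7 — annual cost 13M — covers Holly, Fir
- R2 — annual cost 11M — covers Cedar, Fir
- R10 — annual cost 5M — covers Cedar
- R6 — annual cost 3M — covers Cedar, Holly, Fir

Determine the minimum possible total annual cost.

3

R6 alone covers Cedar, Holly, Fir — every station.
Total annual cost: 3.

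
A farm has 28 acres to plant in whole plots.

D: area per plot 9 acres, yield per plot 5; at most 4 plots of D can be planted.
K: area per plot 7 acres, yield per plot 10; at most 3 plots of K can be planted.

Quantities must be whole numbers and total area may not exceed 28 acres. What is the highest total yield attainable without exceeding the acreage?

30

This is a bounded integer knapsack.
3×K: area 21 ≤ 28, yield 3·10 = 30.
1×D and 2×K: area 23 ≤ 28, yield 1·5 + 2·10 = 25.
Best is 30.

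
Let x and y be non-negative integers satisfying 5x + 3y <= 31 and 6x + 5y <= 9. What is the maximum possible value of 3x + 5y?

5

The continuous relaxation peaks at (0, 1.8) with value 9.00; rounding to a feasible lattice point costs some objective.
(x,y)=(0,1): 5·0+3·1=3≤31, 6·0+5·1=5≤9, objective 5.
(x,y)=(1,0): 5·1+3·0=5≤31, 6·1+5·0=6≤9, objective 3.
(x,y)=(0,0): 5·0+3·0=0≤31, 6·0+5·0=0≤9, objective 0.
The best lattice point is (0,1), giving 5.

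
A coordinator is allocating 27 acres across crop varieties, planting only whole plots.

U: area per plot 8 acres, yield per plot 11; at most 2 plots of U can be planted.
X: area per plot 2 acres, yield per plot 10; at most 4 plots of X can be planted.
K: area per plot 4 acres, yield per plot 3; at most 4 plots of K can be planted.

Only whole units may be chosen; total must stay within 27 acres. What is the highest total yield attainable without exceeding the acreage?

62

This is a bounded integer knapsack.
Take 2×U and 4×X: area 24 ≤ 27, yield 2·11 + 4·10 = 62.
X has the best ratio (10/2) and is taken to its limit of 4; remaining capacity is filled optimally with the others.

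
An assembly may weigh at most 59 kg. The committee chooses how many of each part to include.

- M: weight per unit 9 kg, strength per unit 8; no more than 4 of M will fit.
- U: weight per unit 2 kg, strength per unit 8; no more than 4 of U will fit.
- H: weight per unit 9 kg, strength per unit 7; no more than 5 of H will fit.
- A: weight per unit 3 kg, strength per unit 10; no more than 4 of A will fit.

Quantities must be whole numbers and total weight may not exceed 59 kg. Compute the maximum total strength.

104

U has the best ratio (8/2); taking only U gives at most 4×8 = 32 (stopped by the supply cap of 4).
Mixing does better — 4×M, 4×U, and 4×A: weight 56 ≤ 59, strength 4·8 + 4·8 + 4·10 = 104.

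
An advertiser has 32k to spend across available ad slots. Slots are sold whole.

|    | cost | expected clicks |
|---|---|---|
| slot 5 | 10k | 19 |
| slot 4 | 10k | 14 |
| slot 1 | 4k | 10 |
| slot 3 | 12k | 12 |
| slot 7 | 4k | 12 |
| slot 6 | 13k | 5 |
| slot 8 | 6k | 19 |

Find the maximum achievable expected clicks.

64

slot 5 + slot 4 + slot 7 + slot 8: cost 10 + 10 + 4 + 6 = 30 ≤ 32, expected clicks 19 + 14 + 12 + 19 = 64.
slot 5 + slot 4 + slot 1 + slot 8: cost 10 + 10 + 4 + 6 = 30 ≤ 32, expected clicks 19 + 14 + 10 + 19 = 62.
slot 5 + slot 3 + slot 7 + slot 8: cost 10 + 12 + 4 + 6 = 32 ≤ 32, expected clicks 19 + 12 + 12 + 19 = 62.
Best is slot 5, slot 4, slot 7, and slot 8 with total expected clicks 64.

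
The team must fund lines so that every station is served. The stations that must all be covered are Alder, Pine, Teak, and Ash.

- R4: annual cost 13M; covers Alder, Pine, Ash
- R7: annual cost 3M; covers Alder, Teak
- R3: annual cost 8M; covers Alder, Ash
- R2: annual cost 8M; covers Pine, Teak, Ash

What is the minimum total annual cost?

11

This is a weighted set-cover instance.
Choose R7 and R2: together they cover Alder, Pine, Teak, Ash — every station.
Total annual cost: 3 + 8 = 11.
No cover costs less than 11.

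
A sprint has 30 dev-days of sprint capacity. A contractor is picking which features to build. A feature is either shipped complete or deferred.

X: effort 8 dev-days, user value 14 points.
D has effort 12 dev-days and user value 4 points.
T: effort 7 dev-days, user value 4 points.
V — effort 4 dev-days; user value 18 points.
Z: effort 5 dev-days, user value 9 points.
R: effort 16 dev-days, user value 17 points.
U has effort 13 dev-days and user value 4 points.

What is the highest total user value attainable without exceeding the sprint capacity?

This is a 0-1 knapsack instance.
X + T + V + Z: effort 8 + 7 + 4 + 5 = 24 ≤ 30, user value 14 + 4 + 18 + 9 = 45.
X + V + R: effort 8 + 4 + 16 = 28 ≤ 30, user value 14 + 18 + 17 = 49.
Best is X, V, and R with total user value 49.

49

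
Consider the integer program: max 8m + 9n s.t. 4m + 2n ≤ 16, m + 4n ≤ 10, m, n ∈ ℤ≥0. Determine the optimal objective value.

The continuous relaxation peaks at (3.14, 1.71) with value 40.57; rounding to a feasible lattice point costs some objective.
(m,n)=(2,2): 4·2+2·2=12≤16, 1·2+4·2=10≤10, objective 34.
(m,n)=(3,1): 4·3+2·1=14≤16, 1·3+4·1=7≤10, objective 33.
(m,n)=(4,0): 4·4+2·0=16≤16, 1·4+4·0=4≤10, objective 32.
(m,n)=(1,2): 4·1+2·2=8≤16, 1·1+4·2=9≤10, objective 26.
The best lattice point is (2,2), giving 34.

34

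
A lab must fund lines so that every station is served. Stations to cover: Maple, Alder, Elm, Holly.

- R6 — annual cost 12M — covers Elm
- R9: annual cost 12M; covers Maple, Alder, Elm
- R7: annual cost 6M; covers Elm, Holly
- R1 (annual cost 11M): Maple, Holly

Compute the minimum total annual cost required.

18

Choose R9 and R7: together they cover Maple, Alder, Elm, Holly — every station.
Total annual cost: 12 + 6 = 18.
No cover costs less than 18.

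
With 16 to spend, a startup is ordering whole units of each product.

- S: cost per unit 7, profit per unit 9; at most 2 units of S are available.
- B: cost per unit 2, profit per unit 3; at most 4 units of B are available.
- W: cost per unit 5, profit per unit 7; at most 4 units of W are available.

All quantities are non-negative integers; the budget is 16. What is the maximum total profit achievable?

23

B has the best ratio (3/2); taking only B gives at most 4×3 = 12 (stopped by the supply cap of 4).
Mixing does better — 3×B and 2×W: cost 16 ≤ 16, profit 3·3 + 2·7 = 23.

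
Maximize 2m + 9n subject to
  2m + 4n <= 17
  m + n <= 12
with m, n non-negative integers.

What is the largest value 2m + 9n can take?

36

(m,n)=(0,4) is feasible, giving 36.
(m,n)=(1,3) is feasible, giving 29.
The best lattice point is (0,4), giving 36.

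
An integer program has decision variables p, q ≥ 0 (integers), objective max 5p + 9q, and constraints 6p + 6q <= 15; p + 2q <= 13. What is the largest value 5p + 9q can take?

18

Relaxing integrality, the LP optimum is 22.50 at (p,q) = (0, 2.5), which is not an integer point.
(p,q)=(0,2): 6·0+6·2=12≤15, 1·0+2·2=4≤13, objective 18.
(p,q)=(1,1): 6·1+6·1=12≤15, 1·1+2·1=3≤13, objective 14.
(p,q)=(0,1): 6·0+6·1=6≤15, 1·0+2·1=2≤13, objective 9.
The best lattice point is (0,2), giving 18.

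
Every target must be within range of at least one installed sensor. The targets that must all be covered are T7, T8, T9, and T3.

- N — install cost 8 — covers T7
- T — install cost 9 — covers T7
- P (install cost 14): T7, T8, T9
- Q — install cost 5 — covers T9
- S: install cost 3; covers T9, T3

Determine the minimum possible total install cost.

Choose P and S: together they cover T7, T8, T9, T3 — every target.
Total install cost: 14 + 3 = 17.
No cover costs less than 17.

17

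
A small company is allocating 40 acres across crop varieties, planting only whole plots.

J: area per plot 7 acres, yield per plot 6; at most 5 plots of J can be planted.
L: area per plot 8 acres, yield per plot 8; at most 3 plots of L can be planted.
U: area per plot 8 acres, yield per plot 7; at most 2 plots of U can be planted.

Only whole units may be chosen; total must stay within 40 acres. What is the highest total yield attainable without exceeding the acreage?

38

L has the best ratio (8/8); taking only L gives at most 3×8 = 24 (stopped by the supply cap of 3).
Mixing does better — 3×L and 2×U: area 40 ≤ 40, yield 3·8 + 2·7 = 38.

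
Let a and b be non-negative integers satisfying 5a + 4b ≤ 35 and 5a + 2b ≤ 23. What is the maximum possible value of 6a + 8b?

Relaxing integrality, the LP optimum is 70.00 at (a,b) = (0, 8.75), which is not an integer point.
(a,b)=(0,8): 5·0+4·8=32≤35, 5·0+2·8=16≤23, objective 64.
(a,b)=(1,7): 5·1+4·7=33≤35, 5·1+2·7=19≤23, objective 62.
The best lattice point is (0,8), giving 64.

64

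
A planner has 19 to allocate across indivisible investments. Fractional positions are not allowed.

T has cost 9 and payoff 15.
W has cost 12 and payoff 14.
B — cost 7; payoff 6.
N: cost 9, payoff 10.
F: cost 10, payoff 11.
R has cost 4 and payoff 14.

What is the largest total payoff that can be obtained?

29

This is an integer program with binary decision variables.
Allowing fractional choices, the relaxed optimum would be about 36.0, but investments are indivisible.
T + R: cost 9 + 4 = 13 ≤ 19, payoff 15 + 14 = 29.
W + R: cost 12 + 4 = 16 ≤ 19, payoff 14 + 14 = 28.
T + F: cost 9 + 10 = 19 ≤ 19, payoff 15 + 11 = 26.
Best is T and R with total payoff 29.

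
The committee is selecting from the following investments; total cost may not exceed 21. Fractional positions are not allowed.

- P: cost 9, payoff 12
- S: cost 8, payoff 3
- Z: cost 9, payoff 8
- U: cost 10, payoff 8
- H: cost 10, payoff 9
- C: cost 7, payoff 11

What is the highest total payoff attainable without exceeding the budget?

P + C: cost 9 + 7 = 16 ≤ 21, payoff 12 + 11 = 23.
P + H: cost 9 + 10 = 19 ≤ 21, payoff 12 + 9 = 21.
H + C: cost 10 + 7 = 17 ≤ 21, payoff 9 + 11 = 20.
Best is P and C with total payoff 23.

23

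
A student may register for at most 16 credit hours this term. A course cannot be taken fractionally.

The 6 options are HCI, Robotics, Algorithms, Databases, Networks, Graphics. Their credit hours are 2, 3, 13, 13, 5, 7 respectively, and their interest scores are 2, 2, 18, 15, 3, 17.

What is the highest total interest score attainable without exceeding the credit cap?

22

Allowing fractional choices, the relaxed optimum would be about 29.5, but courses are indivisible.
Robotics + Networks + Graphics: credit hours 3 + 5 + 7 = 15 ≤ 16, interest score 2 + 3 + 17 = 22.
HCI + Networks + Graphics: credit hours 2 + 5 + 7 = 14 ≤ 16, interest score 2 + 3 + 17 = 22.
HCI + Robotics + Graphics: credit hours 2 + 3 + 7 = 12 ≤ 16, interest score 2 + 2 + 17 = 21.
The maximum interest score is 22; one optimal choice is HCI, Networks, and Graphics.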